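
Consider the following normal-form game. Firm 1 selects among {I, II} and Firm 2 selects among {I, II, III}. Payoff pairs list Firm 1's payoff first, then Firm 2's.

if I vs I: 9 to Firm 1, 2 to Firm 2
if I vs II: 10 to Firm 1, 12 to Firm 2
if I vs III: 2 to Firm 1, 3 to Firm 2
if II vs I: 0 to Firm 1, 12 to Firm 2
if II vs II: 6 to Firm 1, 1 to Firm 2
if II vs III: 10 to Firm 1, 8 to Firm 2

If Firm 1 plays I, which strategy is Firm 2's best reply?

II

With Firm 1 fixed at I, Firm 2's payoffs are: I → 2, II → 12, III → 3.
The maximum is 12, achieved by II.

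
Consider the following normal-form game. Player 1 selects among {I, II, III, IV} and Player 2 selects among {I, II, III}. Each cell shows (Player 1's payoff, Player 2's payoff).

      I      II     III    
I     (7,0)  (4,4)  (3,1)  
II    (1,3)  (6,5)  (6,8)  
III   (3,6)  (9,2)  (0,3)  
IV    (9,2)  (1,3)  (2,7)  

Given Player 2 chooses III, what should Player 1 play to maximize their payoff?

With Player 2 fixed at III, Player 1's payoffs are: I → 3, II → 6, III → 0, IV → 2.
The maximum is 6, achieved by II.

II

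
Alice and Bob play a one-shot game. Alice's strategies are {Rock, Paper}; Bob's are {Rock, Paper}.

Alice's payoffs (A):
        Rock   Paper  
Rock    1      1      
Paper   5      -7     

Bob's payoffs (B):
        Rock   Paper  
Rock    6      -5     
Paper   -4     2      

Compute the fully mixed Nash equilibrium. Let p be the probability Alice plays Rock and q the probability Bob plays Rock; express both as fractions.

In a mixed NE each player is indifferent between their pure strategies, so the opponent's mix sets the indifference.
Bob indifferent between Rock and Paper: p·6 + (1−p)·(-4) = p·(-5) + (1−p)·2 ⟹ (-4) + 10p = 2 + (-7)p ⟹ p = 6/17.
Alice indifferent between Rock and Paper: q·1 + (1−q)·1 = q·5 + (1−q)·(-7) ⟹ 1 + 0q = (-7) + 12q ⟹ q = 2/3.

p = 6/17, q = 2/3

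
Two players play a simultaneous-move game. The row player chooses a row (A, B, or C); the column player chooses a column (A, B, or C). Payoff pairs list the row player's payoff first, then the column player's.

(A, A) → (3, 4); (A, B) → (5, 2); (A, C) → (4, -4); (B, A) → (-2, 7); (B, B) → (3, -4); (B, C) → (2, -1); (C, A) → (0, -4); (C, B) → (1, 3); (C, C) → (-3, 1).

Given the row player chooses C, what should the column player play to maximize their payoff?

With the row player fixed at C, the column player's payoffs are: A → -4, B → 3, C → 1.
The maximum is 3, achieved by B.

B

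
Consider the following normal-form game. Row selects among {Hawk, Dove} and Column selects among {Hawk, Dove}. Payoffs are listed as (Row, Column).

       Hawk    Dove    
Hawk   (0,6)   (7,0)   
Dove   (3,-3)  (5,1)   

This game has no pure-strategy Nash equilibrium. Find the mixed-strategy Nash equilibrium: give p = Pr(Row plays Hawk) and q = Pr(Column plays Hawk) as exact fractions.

p = 2/5, q = 2/5

Each player's mixing probability is pinned down by making the *other* player indifferent.
Column indifferent between Hawk and Dove: p·6 + (1−p)·(-3) = p·0 + (1−p)·1 ⟹ (-3) + 9p = 1 + (-1)p ⟹ p = 2/5.
Row indifferent between Hawk and Dove: q·0 + (1−q)·7 = q·3 + (1−q)·5 ⟹ 7 + (-7)q = 5 + (-2)q ⟹ q = 2/5.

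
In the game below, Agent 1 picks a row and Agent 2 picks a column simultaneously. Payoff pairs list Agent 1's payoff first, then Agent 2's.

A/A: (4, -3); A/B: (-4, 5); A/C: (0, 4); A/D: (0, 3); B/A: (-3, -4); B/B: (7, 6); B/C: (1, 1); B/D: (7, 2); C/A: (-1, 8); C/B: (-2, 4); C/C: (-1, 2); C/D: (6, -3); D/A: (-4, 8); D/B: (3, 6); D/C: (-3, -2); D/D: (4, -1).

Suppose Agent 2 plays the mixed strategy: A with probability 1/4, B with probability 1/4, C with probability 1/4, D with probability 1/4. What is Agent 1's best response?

B

Agent 1's best reply maximizes expected payoff against the mix.
A: (1/4)·4 + (1/4)·(-4) + (1/4)·0 + (1/4)·0 = 0
B: (1/4)·(-3) + (1/4)·7 + (1/4)·1 + (1/4)·7 = 3
C: (1/4)·(-1) + (1/4)·(-2) + (1/4)·(-1) + (1/4)·6 = 1/2
D: (1/4)·(-4) + (1/4)·3 + (1/4)·(-3) + (1/4)·4 = 0
Highest expected payoff is 3, from B.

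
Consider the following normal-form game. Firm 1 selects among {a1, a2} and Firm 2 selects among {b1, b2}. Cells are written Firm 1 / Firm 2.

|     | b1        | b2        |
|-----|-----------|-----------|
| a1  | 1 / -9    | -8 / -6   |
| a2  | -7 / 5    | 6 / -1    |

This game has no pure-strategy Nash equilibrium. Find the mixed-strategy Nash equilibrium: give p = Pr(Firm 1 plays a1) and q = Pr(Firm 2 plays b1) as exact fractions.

p = 2/3, q = 7/11

Each player's mixing probability is pinned down by making the *other* player indifferent.
Firm 2 indifferent between b1 and b2: p·(-9) + (1−p)·5 = p·(-6) + (1−p)·(-1) ⟹ 5 + (-14)p = (-1) + (-5)p ⟹ p = 2/3.
Firm 1 indifferent between a1 and a2: q·1 + (1−q)·(-8) = q·(-7) + (1−q)·6 ⟹ (-8) + 9q = 6 + (-13)q ⟹ q = 7/11.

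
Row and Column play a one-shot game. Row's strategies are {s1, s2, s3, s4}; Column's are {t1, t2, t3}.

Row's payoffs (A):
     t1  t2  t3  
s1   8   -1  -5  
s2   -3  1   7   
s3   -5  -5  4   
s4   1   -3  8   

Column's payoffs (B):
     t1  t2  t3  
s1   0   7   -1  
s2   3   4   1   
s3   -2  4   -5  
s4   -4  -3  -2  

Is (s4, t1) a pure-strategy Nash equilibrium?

No

Holding Column at t1: Row gets 1 from s4 but could get 8 by switching to s1. Row has a profitable deviation.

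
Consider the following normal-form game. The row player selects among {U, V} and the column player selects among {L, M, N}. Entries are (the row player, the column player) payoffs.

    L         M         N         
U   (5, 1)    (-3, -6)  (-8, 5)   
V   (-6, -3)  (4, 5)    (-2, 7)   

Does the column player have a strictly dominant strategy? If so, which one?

Check whether one of the column player's strategies beats all alternatives regardless of what the opponent does.
N strictly dominates: vs U: 5 > each of {1, -6}; vs V: 7 > each of {-3, 5}.

N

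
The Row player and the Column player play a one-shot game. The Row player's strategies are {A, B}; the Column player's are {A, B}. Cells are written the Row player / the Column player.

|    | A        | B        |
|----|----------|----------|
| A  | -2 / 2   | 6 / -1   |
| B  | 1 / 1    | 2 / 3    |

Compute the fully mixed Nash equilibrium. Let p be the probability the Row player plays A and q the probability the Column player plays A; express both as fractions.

p = 2/5, q = 4/7

In a mixed NE each player is indifferent between their pure strategies, so the opponent's mix sets the indifference.
The Column player indifferent between A and B: p·2 + (1−p)·1 = p·(-1) + (1−p)·3 ⟹ 1 + 1p = 3 + (-4)p ⟹ p = 2/5.
The Row player indifferent between A and B: q·(-2) + (1−q)·6 = q·1 + (1−q)·2 ⟹ 6 + (-8)q = 2 + (-1)q ⟹ q = 4/7.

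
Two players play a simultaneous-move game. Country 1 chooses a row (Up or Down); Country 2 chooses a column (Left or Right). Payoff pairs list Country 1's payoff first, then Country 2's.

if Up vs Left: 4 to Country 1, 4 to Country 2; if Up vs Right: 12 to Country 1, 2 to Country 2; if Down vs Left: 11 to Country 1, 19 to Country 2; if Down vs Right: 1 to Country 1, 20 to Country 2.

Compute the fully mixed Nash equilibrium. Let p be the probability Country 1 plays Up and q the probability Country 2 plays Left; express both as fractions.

Each player's mixing probability is pinned down by making the *other* player indifferent.
Country 2 indifferent between Left and Right: p·4 + (1−p)·19 = p·2 + (1−p)·20 ⟹ 19 + (-15)p = 20 + (-18)p ⟹ p = 1/3.
Country 1 indifferent between Up and Down: q·4 + (1−q)·12 = q·11 + (1−q)·1 ⟹ 12 + (-8)q = 1 + 10q ⟹ q = 11/18.

p = 1/3, q = 11/18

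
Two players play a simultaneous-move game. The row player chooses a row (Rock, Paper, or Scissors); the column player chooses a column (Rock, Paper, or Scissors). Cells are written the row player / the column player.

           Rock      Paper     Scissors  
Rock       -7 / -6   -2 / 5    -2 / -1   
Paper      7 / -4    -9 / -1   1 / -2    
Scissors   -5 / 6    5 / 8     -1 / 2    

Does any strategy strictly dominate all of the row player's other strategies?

A strategy is strictly dominant if it gives the row player a strictly higher payoff than every other strategy, against every choice by the opponent.
Rock is not dominant: against Rock, Paper gives 7 > -7.
Paper is not dominant: against Paper, Rock gives -2 > -9.
Scissors is not dominant: against Rock, Paper gives 7 > -5.
No single strategy is best against every opponent action.

None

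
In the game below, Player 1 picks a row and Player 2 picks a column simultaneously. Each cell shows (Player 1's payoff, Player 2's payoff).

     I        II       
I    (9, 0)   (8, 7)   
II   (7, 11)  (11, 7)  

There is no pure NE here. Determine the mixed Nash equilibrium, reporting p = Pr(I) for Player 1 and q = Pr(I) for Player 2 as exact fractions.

p = 4/11, q = 3/5

Each player's mixing probability is pinned down by making the *other* player indifferent.
Player 2 indifferent between I and II: p·0 + (1−p)·11 = p·7 + (1−p)·7 ⟹ 11 + (-11)p = 7 + 0p ⟹ p = 4/11.
Player 1 indifferent between I and II: q·9 + (1−q)·8 = q·7 + (1−q)·11 ⟹ 8 + 1q = 11 + (-4)q ⟹ q = 3/5.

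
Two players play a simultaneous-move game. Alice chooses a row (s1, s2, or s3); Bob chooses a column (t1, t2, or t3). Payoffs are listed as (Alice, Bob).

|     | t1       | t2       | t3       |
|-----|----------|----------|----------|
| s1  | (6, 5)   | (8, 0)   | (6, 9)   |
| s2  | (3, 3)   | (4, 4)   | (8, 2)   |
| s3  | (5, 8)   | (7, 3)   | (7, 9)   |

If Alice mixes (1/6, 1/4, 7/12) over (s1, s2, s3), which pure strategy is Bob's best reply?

Compute Bob's expected payoff from each pure strategy against the given mix.
t1: (1/6)·5 + (1/4)·3 + (7/12)·8 = 25/4
t2: (1/6)·0 + (1/4)·4 + (7/12)·3 = 11/4
t3: (1/6)·9 + (1/4)·2 + (7/12)·9 = 29/4
Highest expected payoff is 29/4, from t3.

t3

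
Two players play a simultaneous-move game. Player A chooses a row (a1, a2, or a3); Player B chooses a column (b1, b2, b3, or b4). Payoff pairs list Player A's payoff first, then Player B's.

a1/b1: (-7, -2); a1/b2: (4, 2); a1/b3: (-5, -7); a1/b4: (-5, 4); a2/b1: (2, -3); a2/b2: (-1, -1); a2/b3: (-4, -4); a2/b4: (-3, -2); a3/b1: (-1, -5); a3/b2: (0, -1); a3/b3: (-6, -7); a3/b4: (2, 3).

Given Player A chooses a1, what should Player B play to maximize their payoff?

With Player A fixed at a1, Player B's payoffs are: b1 → -2, b2 → 2, b3 → -7, b4 → 4.
The maximum is 4, achieved by b4.

b4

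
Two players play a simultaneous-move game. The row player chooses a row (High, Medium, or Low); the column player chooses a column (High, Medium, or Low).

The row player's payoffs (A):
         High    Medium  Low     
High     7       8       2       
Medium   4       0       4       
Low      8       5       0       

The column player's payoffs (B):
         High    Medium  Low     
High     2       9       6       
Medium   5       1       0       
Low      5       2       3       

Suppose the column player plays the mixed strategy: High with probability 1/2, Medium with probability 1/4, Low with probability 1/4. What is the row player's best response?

The row player's best reply maximizes expected payoff against the mix.
High: (1/2)·7 + (1/4)·8 + (1/4)·2 = 6
Medium: (1/2)·4 + (1/4)·0 + (1/4)·4 = 3
Low: (1/2)·8 + (1/4)·5 + (1/4)·0 = 21/4
Highest expected payoff is 6, from High.

High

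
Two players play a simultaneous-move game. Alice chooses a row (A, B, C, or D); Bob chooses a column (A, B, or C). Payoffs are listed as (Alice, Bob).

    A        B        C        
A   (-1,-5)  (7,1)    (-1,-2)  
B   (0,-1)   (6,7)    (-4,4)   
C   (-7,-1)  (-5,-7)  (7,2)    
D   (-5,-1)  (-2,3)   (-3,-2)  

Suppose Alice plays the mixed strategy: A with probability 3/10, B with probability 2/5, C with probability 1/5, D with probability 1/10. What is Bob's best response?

Bob's best reply maximizes expected payoff against the mix.
A: (3/10)·(-5) + (2/5)·(-1) + (1/5)·(-1) + (1/10)·(-1) = -11/5
B: (3/10)·1 + (2/5)·7 + (1/5)·(-7) + (1/10)·3 = 2
C: (3/10)·(-2) + (2/5)·4 + (1/5)·2 + (1/10)·(-2) = 6/5
Highest expected payoff is 2, from B.

B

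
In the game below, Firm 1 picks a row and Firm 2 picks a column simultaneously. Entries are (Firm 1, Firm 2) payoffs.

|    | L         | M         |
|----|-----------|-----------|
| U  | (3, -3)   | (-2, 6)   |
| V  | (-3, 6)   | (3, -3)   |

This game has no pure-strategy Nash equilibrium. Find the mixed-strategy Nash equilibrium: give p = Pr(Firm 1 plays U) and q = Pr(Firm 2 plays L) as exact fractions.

p = 1/2, q = 5/11

In a mixed NE each player is indifferent between their pure strategies, so the opponent's mix sets the indifference.
Firm 2 indifferent between L and M: p·(-3) + (1−p)·6 = p·6 + (1−p)·(-3) ⟹ 6 + (-9)p = (-3) + 9p ⟹ p = 1/2.
Firm 1 indifferent between U and V: q·3 + (1−q)·(-2) = q·(-3) + (1−q)·3 ⟹ (-2) + 5q = 3 + (-6)q ⟹ q = 5/11.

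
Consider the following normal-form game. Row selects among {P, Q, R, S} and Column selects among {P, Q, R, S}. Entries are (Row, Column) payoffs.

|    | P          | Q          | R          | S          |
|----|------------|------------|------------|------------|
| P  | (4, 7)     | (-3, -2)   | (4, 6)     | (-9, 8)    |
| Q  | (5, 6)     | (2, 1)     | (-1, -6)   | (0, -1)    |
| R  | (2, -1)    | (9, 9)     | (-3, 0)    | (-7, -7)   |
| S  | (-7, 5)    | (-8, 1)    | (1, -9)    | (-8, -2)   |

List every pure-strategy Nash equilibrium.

Check mutual best responses: a cell is a NE iff neither player can gain by unilaterally deviating.
Row's best responses — vs P: Q (payoff 5); vs Q: R (payoff 9); vs R: P (payoff 4); vs S: Q (payoff 0).
Column's best responses — vs P: S (payoff 8); vs Q: P (payoff 6); vs R: Q (payoff 9); vs S: P (payoff 5).
Mutual best responses occur at (Q, P) and (R, Q); at each, neither player gains by switching.

(Q, P) and (R, Q)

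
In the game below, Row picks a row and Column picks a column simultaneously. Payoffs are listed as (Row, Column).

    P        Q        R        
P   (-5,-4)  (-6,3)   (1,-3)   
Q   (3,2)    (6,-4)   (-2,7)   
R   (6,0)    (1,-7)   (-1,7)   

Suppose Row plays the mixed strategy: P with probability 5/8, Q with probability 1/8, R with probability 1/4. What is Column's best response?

R

Column's best reply maximizes expected payoff against the mix.
P: (5/8)·(-4) + (1/8)·2 + (1/4)·0 = -9/4
Q: (5/8)·3 + (1/8)·(-4) + (1/4)·(-7) = -3/8
R: (5/8)·(-3) + (1/8)·7 + (1/4)·7 = 3/4
Highest expected payoff is 3/4, from R.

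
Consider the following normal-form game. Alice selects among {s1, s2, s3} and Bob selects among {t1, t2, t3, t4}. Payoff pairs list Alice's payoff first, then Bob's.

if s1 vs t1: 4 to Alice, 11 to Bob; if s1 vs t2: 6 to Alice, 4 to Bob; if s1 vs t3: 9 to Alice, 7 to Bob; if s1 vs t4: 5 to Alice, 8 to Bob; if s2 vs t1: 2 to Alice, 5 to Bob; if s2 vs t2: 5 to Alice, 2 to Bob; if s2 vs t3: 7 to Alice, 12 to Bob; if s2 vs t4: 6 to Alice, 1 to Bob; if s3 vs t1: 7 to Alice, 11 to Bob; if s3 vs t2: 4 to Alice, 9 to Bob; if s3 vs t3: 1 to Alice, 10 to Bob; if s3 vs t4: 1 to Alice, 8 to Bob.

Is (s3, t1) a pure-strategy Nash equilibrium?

Holding Bob at t1: Alice gets 7 from s3, versus 4 from s1, 2 from s2. No profitable deviation for Alice.
Holding Alice at s3: Bob gets 11 from t1, versus 9 from t2, 10 from t3, 8 from t4. No profitable deviation for Bob either.

Yes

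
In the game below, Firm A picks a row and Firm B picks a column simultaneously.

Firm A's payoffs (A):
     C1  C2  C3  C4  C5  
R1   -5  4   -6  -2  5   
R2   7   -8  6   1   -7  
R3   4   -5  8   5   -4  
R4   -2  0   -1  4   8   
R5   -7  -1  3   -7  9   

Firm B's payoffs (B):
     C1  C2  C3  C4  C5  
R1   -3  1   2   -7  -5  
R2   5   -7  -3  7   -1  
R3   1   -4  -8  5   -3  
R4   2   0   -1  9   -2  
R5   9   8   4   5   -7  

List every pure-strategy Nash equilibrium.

Check mutual best responses: a cell is a NE iff neither player can gain by unilaterally deviating.
Firm A's best responses — vs C1: R2 (payoff 7); vs C2: R1 (payoff 4); vs C3: R3 (payoff 8); vs C4: R3 (payoff 5); vs C5: R5 (payoff 9).
Firm B's best responses — vs R1: C3 (payoff 2); vs R2: C4 (payoff 7); vs R3: C4 (payoff 5); vs R4: C4 (payoff 9); vs R5: C1 (payoff 9).
The only mutual best response is (R3, C4); neither player gains by switching there.

(R3, C4)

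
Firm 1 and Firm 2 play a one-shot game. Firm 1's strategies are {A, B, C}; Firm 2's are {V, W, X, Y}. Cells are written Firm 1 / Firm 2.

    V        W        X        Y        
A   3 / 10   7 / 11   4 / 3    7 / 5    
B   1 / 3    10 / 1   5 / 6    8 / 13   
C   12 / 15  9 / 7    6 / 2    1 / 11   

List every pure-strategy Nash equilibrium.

(B, Y) and (C, V)

Check mutual best responses: a cell is a NE iff neither player can gain by unilaterally deviating.
Firm 1's best responses — vs V: C (payoff 12); vs W: B (payoff 10); vs X: C (payoff 6); vs Y: B (payoff 8).
Firm 2's best responses — vs A: W (payoff 11); vs B: Y (payoff 13); vs C: V (payoff 15).
Mutual best responses occur at (B, Y) and (C, V); at each, neither player gains by switching.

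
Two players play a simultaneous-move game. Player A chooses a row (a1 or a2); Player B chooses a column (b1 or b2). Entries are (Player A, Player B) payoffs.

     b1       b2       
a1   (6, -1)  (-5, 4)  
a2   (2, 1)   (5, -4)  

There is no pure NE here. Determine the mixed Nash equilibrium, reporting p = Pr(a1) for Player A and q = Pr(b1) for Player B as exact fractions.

p = 1/2, q = 5/7

Each player's mixing probability is pinned down by making the *other* player indifferent.
Player B indifferent between b1 and b2: p·(-1) + (1−p)·1 = p·4 + (1−p)·(-4) ⟹ 1 + (-2)p = (-4) + 8p ⟹ p = 1/2.
Player A indifferent between a1 and a2: q·6 + (1−q)·(-5) = q·2 + (1−q)·5 ⟹ (-5) + 11q = 5 + (-3)q ⟹ q = 5/7.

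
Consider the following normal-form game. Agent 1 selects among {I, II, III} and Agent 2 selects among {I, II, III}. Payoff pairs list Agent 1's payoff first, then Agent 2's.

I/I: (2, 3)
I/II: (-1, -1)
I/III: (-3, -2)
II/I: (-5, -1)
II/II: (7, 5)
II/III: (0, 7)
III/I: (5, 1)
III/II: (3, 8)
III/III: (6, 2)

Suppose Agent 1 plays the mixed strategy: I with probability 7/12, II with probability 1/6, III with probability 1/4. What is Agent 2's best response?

Compute Agent 2's expected payoff from each pure strategy against the given mix.
I: (7/12)·3 + (1/6)·(-1) + (1/4)·1 = 11/6
II: (7/12)·(-1) + (1/6)·5 + (1/4)·8 = 9/4
III: (7/12)·(-2) + (1/6)·7 + (1/4)·2 = 1/2
Highest expected payoff is 9/4, from II.

II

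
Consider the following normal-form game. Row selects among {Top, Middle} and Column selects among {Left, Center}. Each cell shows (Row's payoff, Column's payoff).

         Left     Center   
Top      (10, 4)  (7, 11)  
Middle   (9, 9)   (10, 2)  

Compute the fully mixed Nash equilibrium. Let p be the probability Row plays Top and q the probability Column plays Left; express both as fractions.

p = 1/2, q = 3/4

Each player's mixing probability is pinned down by making the *other* player indifferent.
Column indifferent between Left and Center: p·4 + (1−p)·9 = p·11 + (1−p)·2 ⟹ 9 + (-5)p = 2 + 9p ⟹ p = 1/2.
Row indifferent between Top and Middle: q·10 + (1−q)·7 = q·9 + (1−q)·10 ⟹ 7 + 3q = 10 + (-1)q ⟹ q = 3/4.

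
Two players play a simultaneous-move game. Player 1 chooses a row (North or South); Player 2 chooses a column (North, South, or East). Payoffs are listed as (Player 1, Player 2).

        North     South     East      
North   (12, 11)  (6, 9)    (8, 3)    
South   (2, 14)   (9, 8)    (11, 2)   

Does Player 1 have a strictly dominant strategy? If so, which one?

None

Check whether one of Player 1's strategies beats all alternatives regardless of what the opponent does.
North is not dominant: against South, South gives 9 > 6.
South is not dominant: against North, North gives 12 > 2.
No single strategy is best against every opponent action.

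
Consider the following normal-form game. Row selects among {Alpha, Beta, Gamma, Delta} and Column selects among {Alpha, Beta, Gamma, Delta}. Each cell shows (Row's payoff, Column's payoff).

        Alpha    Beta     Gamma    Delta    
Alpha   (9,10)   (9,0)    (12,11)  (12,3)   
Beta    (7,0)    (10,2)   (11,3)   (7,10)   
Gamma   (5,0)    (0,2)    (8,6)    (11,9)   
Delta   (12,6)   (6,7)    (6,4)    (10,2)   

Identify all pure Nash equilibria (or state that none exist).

Find each player's best response to every opponent strategy; NE are the intersections.
Row's best responses — vs Alpha: Delta (payoff 12); vs Beta: Beta (payoff 10); vs Gamma: Alpha (payoff 12); vs Delta: Alpha (payoff 12).
Column's best responses — vs Alpha: Gamma (payoff 11); vs Beta: Delta (payoff 10); vs Gamma: Delta (payoff 9); vs Delta: Beta (payoff 7).
The only mutual best response is (Alpha, Gamma); neither player gains by switching there.

(Alpha, Gamma)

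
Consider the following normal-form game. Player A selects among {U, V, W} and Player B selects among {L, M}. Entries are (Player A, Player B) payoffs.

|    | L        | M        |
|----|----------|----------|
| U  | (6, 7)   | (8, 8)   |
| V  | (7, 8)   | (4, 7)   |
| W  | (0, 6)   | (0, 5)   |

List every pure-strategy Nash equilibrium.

(U, M) and (V, L)

Find each player's best response to every opponent strategy; NE are the intersections.
Player A's best responses — vs L: V (payoff 7); vs M: U (payoff 8).
Player B's best responses — vs U: M (payoff 8); vs V: L (payoff 8); vs W: L (payoff 6).
Mutual best responses occur at (U, M) and (V, L); at each, neither player gains by switching.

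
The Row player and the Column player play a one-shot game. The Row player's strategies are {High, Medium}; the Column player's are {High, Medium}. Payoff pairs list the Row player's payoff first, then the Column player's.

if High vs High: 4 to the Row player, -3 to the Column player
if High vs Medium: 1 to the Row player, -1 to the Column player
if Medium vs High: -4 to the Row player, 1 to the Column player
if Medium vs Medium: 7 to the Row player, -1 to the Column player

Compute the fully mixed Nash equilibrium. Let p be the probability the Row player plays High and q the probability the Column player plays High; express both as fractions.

Each player's mixing probability is pinned down by making the *other* player indifferent.
The Column player indifferent between High and Medium: p·(-3) + (1−p)·1 = p·(-1) + (1−p)·(-1) ⟹ 1 + (-4)p = (-1) + 0p ⟹ p = 1/2.
The Row player indifferent between High and Medium: q·4 + (1−q)·1 = q·(-4) + (1−q)·7 ⟹ 1 + 3q = 7 + (-11)q ⟹ q = 3/7.

p = 1/2, q = 3/7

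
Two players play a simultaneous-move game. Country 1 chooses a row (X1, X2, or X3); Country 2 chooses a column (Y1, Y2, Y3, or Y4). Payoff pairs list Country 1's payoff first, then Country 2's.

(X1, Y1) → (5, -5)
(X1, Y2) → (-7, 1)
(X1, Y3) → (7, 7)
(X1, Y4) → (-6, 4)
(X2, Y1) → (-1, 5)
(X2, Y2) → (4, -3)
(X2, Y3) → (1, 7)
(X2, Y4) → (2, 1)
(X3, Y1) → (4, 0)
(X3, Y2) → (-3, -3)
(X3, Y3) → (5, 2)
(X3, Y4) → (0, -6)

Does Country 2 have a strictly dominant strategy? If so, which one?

A strategy is strictly dominant if it gives Country 2 a strictly higher payoff than every other strategy, against every choice by the opponent.
Y3 strictly dominates: vs X1: 7 > each of {-5, 1, 4}; vs X2: 7 > each of {5, -3, 1}; vs X3: 2 > each of {0, -3, -6}.

Y3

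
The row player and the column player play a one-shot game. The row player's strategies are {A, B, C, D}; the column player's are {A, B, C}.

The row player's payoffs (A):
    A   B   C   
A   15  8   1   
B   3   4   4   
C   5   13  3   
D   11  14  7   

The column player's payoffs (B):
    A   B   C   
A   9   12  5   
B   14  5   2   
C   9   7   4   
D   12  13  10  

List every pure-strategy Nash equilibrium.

(D, B)

A profile is a Nash equilibrium when each player is best-responding to the other.
The row player's best responses — vs A: A (payoff 15); vs B: D (payoff 14); vs C: D (payoff 7).
The column player's best responses — vs A: B (payoff 12); vs B: A (payoff 14); vs C: A (payoff 9); vs D: B (payoff 13).
The only mutual best response is (D, B); neither player gains by switching there.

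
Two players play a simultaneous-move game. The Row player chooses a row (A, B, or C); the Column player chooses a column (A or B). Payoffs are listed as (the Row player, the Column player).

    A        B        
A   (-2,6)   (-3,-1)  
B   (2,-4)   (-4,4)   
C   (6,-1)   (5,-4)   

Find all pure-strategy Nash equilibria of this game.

(C, A)

Find each player's best response to every opponent strategy; NE are the intersections.
The Row player's best responses — vs A: C (payoff 6); vs B: C (payoff 5).
The Column player's best responses — vs A: A (payoff 6); vs B: B (payoff 4); vs C: A (payoff -1).
The only mutual best response is (C, A); neither player gains by switching there.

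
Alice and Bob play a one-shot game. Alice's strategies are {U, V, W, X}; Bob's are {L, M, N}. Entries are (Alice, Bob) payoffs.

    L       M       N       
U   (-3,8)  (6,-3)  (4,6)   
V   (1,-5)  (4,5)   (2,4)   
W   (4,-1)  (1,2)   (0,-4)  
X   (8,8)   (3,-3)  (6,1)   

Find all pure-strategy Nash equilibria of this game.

(X, L)

A profile is a Nash equilibrium when each player is best-responding to the other.
Alice's best responses — vs L: X (payoff 8); vs M: U (payoff 6); vs N: X (payoff 6).
Bob's best responses — vs U: L (payoff 8); vs V: M (payoff 5); vs W: M (payoff 2); vs X: L (payoff 8).
The only mutual best response is (X, L); neither player gains by switching there.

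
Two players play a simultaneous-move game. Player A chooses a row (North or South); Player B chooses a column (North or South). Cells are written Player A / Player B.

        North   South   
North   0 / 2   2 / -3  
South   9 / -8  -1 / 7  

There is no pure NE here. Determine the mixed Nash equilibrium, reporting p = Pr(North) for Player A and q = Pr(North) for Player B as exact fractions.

In a mixed NE each player is indifferent between their pure strategies, so the opponent's mix sets the indifference.
Player B indifferent between North and South: p·2 + (1−p)·(-8) = p·(-3) + (1−p)·7 ⟹ (-8) + 10p = 7 + (-10)p ⟹ p = 3/4.
Player A indifferent between North and South: q·0 + (1−q)·2 = q·9 + (1−q)·(-1) ⟹ 2 + (-2)q = (-1) + 10q ⟹ q = 1/4.

p = 3/4, q = 1/4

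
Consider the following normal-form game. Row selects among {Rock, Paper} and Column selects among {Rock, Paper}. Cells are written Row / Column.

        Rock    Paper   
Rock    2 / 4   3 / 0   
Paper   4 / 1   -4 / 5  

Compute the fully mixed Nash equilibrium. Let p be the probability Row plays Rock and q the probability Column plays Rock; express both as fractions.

Each player's mixing probability is pinned down by making the *other* player indifferent.
Column indifferent between Rock and Paper: p·4 + (1−p)·1 = p·0 + (1−p)·5 ⟹ 1 + 3p = 5 + (-5)p ⟹ p = 1/2.
Row indifferent between Rock and Paper: q·2 + (1−q)·3 = q·4 + (1−q)·(-4) ⟹ 3 + (-1)q = (-4) + 8q ⟹ q = 7/9.

p = 1/2, q = 7/9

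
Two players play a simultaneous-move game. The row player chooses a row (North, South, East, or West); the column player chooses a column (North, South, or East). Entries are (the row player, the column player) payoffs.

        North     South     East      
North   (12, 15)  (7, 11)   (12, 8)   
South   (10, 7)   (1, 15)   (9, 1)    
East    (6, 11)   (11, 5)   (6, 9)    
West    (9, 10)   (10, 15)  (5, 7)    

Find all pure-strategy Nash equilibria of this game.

(North, North)

Check mutual best responses: a cell is a NE iff neither player can gain by unilaterally deviating.
The row player's best responses — vs North: North (payoff 12); vs South: East (payoff 11); vs East: North (payoff 12).
The column player's best responses — vs North: North (payoff 15); vs South: South (payoff 15); vs East: North (payoff 11); vs West: South (payoff 15).
The only mutual best response is (North, North); neither player gains by switching there.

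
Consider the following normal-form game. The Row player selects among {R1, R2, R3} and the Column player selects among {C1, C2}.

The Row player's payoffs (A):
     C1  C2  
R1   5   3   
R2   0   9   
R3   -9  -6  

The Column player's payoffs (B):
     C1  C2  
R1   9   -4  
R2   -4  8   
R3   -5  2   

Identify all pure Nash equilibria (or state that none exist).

Check mutual best responses: a cell is a NE iff neither player can gain by unilaterally deviating.
The Row player's best responses — vs C1: R1 (payoff 5); vs C2: R2 (payoff 9).
The Column player's best responses — vs R1: C1 (payoff 9); vs R2: C2 (payoff 8); vs R3: C2 (payoff 2).
Mutual best responses occur at (R1, C1) and (R2, C2); at each, neither player gains by switching.

(R1, C1) and (R2, C2)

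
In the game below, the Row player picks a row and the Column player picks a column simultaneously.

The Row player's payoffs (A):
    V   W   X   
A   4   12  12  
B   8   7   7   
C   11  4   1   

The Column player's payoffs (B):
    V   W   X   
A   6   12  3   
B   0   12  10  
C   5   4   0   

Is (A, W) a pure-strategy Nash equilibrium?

Holding the Column player at W: the Row player gets 12 from A, versus 7 from B, 4 from C. No profitable deviation for the Row player.
Holding the Row player at A: the Column player gets 12 from W, versus 6 from V, 3 from X. No profitable deviation for the Column player either.

Yes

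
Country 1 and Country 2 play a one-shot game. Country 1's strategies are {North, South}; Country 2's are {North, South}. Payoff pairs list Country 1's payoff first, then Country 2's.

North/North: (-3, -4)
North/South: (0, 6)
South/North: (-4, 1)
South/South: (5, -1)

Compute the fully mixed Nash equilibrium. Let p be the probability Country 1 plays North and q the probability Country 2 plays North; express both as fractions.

In a mixed NE each player is indifferent between their pure strategies, so the opponent's mix sets the indifference.
Country 2 indifferent between North and South: p·(-4) + (1−p)·1 = p·6 + (1−p)·(-1) ⟹ 1 + (-5)p = (-1) + 7p ⟹ p = 1/6.
Country 1 indifferent between North and South: q·(-3) + (1−q)·0 = q·(-4) + (1−q)·5 ⟹ 0 + (-3)q = 5 + (-9)q ⟹ q = 5/6.

p = 1/6, q = 5/6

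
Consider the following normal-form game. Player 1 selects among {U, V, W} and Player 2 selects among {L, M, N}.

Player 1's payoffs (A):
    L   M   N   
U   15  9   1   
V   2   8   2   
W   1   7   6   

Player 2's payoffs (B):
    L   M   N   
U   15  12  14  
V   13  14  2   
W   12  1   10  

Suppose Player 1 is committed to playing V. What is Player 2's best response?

M

With Player 1 fixed at V, Player 2's payoffs are: L → 13, M → 14, N → 2.
The maximum is 14, achieved by M.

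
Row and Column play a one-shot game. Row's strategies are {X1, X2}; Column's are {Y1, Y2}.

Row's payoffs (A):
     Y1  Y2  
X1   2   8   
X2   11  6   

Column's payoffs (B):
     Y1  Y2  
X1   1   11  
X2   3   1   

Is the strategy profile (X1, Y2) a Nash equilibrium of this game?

Yes

Holding Column at Y2: Row gets 8 from X1, versus 6 from X2. No profitable deviation for Row.
Holding Row at X1: Column gets 11 from Y2, versus 1 from Y1. No profitable deviation for Column either.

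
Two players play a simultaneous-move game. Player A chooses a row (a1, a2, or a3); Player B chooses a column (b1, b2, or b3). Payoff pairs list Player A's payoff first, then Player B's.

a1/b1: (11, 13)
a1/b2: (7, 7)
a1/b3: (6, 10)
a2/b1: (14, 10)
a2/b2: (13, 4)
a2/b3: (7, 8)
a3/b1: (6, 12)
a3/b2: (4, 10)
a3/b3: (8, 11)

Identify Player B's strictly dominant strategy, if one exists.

b1

Check whether one of Player B's strategies beats all alternatives regardless of what the opponent does.
b1 strictly dominates: vs a1: 13 > each of {7, 10}; vs a2: 10 > each of {4, 8}; vs a3: 12 > each of {10, 11}.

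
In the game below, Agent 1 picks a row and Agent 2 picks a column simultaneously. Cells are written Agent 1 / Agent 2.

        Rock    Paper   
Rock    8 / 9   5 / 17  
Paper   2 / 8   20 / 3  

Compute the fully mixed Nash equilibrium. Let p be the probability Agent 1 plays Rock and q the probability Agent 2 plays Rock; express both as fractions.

p = 5/13, q = 5/7

Each player's mixing probability is pinned down by making the *other* player indifferent.
Agent 2 indifferent between Rock and Paper: p·9 + (1−p)·8 = p·17 + (1−p)·3 ⟹ 8 + 1p = 3 + 14p ⟹ p = 5/13.
Agent 1 indifferent between Rock and Paper: q·8 + (1−q)·5 = q·2 + (1−q)·20 ⟹ 5 + 3q = 20 + (-18)q ⟹ q = 5/7.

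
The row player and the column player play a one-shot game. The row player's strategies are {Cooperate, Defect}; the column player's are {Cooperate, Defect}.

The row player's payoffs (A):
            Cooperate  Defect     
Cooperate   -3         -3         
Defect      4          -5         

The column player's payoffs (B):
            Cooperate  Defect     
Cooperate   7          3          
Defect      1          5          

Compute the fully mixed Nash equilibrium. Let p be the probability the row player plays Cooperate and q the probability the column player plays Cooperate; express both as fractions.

p = 1/2, q = 2/9

In a mixed NE each player is indifferent between their pure strategies, so the opponent's mix sets the indifference.
The column player indifferent between Cooperate and Defect: p·7 + (1−p)·1 = p·3 + (1−p)·5 ⟹ 1 + 6p = 5 + (-2)p ⟹ p = 1/2.
The row player indifferent between Cooperate and Defect: q·(-3) + (1−q)·(-3) = q·4 + (1−q)·(-5) ⟹ (-3) + 0q = (-5) + 9q ⟹ q = 2/9.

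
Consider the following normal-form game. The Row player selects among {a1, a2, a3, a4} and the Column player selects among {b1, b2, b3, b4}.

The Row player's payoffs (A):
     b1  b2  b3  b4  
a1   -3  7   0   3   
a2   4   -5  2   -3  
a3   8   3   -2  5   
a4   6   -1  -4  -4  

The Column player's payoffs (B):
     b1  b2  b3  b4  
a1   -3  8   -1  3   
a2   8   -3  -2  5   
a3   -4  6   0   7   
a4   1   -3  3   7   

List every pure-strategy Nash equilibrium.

(a1, b2) and (a3, b4)

A profile is a Nash equilibrium when each player is best-responding to the other.
The Row player's best responses — vs b1: a3 (payoff 8); vs b2: a1 (payoff 7); vs b3: a2 (payoff 2); vs b4: a3 (payoff 5).
The Column player's best responses — vs a1: b2 (payoff 8); vs a2: b1 (payoff 8); vs a3: b4 (payoff 7); vs a4: b4 (payoff 7).
Mutual best responses occur at (a1, b2) and (a3, b4); at each, neither player gains by switching.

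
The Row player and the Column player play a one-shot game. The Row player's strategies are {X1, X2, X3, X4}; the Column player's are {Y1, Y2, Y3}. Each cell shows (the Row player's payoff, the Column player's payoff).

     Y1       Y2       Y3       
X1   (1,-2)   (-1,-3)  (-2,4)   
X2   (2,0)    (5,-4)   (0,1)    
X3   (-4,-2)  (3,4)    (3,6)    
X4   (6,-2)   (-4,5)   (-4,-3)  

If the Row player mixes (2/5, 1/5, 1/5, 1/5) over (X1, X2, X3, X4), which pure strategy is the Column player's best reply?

Y3

Compute the Column player's expected payoff from each pure strategy against the given mix.
Y1: (2/5)·(-2) + (1/5)·0 + (1/5)·(-2) + (1/5)·(-2) = -8/5
Y2: (2/5)·(-3) + (1/5)·(-4) + (1/5)·4 + (1/5)·5 = -1/5
Y3: (2/5)·4 + (1/5)·1 + (1/5)·6 + (1/5)·(-3) = 12/5
Highest expected payoff is 12/5, from Y3.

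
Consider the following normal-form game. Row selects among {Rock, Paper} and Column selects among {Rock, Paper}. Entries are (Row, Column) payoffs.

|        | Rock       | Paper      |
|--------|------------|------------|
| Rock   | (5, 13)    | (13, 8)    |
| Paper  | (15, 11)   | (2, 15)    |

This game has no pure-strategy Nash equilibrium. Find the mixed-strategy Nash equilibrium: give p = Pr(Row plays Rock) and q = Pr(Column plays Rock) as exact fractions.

p = 4/9, q = 11/21

In a mixed NE each player is indifferent between their pure strategies, so the opponent's mix sets the indifference.
Column indifferent between Rock and Paper: p·13 + (1−p)·11 = p·8 + (1−p)·15 ⟹ 11 + 2p = 15 + (-7)p ⟹ p = 4/9.
Row indifferent between Rock and Paper: q·5 + (1−q)·13 = q·15 + (1−q)·2 ⟹ 13 + (-8)q = 2 + 13q ⟹ q = 11/21.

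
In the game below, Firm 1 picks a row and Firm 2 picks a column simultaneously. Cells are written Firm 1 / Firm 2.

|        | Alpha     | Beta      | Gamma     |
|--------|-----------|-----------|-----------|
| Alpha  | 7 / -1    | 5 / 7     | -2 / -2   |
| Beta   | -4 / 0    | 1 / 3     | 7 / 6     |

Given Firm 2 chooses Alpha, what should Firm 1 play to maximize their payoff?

Alpha

With Firm 2 fixed at Alpha, Firm 1's payoffs are: Alpha → 7, Beta → -4.
The maximum is 7, achieved by Alpha.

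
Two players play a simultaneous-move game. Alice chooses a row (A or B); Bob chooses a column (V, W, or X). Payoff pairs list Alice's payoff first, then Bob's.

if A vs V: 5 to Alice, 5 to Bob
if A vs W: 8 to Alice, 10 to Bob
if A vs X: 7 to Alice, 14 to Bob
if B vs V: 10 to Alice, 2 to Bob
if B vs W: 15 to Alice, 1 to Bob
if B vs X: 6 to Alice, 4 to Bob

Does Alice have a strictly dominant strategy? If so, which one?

No strictly dominant strategy

A strategy is strictly dominant if it gives Alice a strictly higher payoff than every other strategy, against every choice by the opponent.
A is not dominant: against V, B gives 10 > 5.
B is not dominant: against X, A gives 7 > 6.
No single strategy is best against every opponent action.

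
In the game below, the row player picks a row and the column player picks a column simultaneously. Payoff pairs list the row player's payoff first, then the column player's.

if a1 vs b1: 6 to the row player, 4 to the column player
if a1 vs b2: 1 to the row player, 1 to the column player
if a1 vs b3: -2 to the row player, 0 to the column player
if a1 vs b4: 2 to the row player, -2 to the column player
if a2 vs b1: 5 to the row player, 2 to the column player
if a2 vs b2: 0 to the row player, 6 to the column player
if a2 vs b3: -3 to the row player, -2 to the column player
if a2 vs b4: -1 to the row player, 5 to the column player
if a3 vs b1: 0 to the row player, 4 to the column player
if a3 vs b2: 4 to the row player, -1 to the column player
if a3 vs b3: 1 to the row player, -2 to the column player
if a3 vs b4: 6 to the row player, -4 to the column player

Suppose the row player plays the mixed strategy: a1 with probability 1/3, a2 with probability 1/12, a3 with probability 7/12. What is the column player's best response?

b1

Compute the column player's expected payoff from each pure strategy against the given mix.
b1: (1/3)·4 + (1/12)·2 + (7/12)·4 = 23/6
b2: (1/3)·1 + (1/12)·6 + (7/12)·(-1) = 1/4
b3: (1/3)·0 + (1/12)·(-2) + (7/12)·(-2) = -4/3
b4: (1/3)·(-2) + (1/12)·5 + (7/12)·(-4) = -31/12
Highest expected payoff is 23/6, from b1.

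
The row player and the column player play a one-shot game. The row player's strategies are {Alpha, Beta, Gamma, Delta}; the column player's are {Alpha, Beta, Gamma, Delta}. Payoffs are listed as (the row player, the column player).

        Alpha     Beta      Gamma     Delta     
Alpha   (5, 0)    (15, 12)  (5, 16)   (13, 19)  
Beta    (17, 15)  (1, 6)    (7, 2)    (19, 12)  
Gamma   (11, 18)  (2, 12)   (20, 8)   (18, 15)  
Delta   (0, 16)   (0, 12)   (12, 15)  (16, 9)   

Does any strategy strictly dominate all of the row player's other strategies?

No strictly dominant strategy

A strategy is strictly dominant if it gives the row player a strictly higher payoff than every other strategy, against every choice by the opponent.
Alpha is not dominant: against Alpha, Beta gives 17 > 5.
Beta is not dominant: against Beta, Alpha gives 15 > 1.
Gamma is not dominant: against Alpha, Beta gives 17 > 11.
Delta is not dominant: against Alpha, Alpha gives 5 > 0.
No single strategy is best against every opponent action.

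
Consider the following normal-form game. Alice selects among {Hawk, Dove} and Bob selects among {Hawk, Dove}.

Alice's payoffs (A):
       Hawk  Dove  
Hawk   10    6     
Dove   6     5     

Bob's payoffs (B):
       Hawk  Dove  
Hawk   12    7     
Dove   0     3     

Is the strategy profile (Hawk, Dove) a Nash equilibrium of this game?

No

Holding Bob at Dove: Alice gets 6 from Hawk, versus 5 from Dove. No profitable deviation for Alice.
Holding Alice at Hawk: Bob gets 7 from Dove but could get 12 by switching to Hawk. Bob has a profitable deviation.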